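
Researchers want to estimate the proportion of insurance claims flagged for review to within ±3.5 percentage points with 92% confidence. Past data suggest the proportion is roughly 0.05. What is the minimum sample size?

119

For a proportion with margin E = 0.035 at 92% confidence, z = 1.751.
n = p̂(1−p̂)(z/E)² = 0.05 × 0.95 × (1.751/0.035)² = 118.89
Round up: n = 119.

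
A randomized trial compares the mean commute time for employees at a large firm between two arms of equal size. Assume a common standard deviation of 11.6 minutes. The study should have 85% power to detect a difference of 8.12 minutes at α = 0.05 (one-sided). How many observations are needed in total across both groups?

60 total

For two equal groups, n per group = 2·((z_α + z_β)·σ/δ)².
z_α = 1.645; z_β = 1.036 (power 85%).
n = 2 × (2.681 × 11.6 / 8.12)² = 2 × 14.67 = 29.34
Round up: n = 30 per group.
Total across both groups: 2 × 30 = 60.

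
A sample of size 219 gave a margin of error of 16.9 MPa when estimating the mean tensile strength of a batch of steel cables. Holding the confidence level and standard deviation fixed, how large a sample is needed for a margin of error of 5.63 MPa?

1974

Margin of error scales as 1/√n, so n₂ = n₁·(E₁/E₂)².
n₂ = 219 × (16.9/5.63)² = 219 × 9.011 = 1973.41
Round up: n₂ = 1974.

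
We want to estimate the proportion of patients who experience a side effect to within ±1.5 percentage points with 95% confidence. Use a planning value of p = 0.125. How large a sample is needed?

For a proportion with margin E = 0.015 at 95% confidence, z = 1.960.
n = p̂(1−p̂)(z/E)² = 0.125 × 0.875 × (1.960/0.015)² = 1867.44
Round up: n = 1868.

1868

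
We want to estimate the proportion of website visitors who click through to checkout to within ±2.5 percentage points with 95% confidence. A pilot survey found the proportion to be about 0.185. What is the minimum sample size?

927

For a proportion with margin E = 0.025 at 95% confidence, z = 1.960.
n = p̂(1−p̂)(z/E)² = 0.185 × 0.815 × (1.960/0.025)² = 926.75
Round up: n = 927.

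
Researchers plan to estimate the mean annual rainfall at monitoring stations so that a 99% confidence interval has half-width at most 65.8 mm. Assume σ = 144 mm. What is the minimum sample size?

32

For a mean, the margin of error is E = z·σ/√n, so n = (zσ/E)².
At 99% confidence, z = 2.576.
n = (2.576 × 144 / 65.8)² = 31.78
Round up: n = 32.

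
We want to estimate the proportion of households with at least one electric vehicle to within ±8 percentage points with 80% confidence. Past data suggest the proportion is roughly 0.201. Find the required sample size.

42

For a proportion with margin E = 0.08 at 80% confidence, z = 1.282.
n = p̂(1−p̂)(z/E)² = 0.201 × 0.799 × (1.282/0.08)² = 41.24
Round up: n = 42.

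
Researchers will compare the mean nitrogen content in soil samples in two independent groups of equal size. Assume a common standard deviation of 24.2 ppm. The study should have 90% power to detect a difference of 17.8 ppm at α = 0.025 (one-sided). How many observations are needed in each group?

39 per group

For two equal groups, n per group = 2·((z_α + z_β)·σ/δ)².
z_α = 1.960; z_β = 1.282 (power 90%).
n = 2 × (3.242 × 24.2 / 17.8)² = 2 × 19.43 = 38.86
Round up: n = 39 per group.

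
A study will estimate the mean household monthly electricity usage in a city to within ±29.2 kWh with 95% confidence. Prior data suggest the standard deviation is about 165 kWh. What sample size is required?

n = 123

For a mean, the margin of error is E = z·σ/√n, so n = (zσ/E)².
At 95% confidence, z = 1.960.
n = (1.960 × 165 / 29.2)² = 122.66
Round up: n = 123.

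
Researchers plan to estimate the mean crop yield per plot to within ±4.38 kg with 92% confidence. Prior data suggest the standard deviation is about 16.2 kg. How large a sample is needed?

42

For a mean, the margin of error is E = z·σ/√n, so n = (zσ/E)².
At 92% confidence, z = 1.751.
n = (1.751 × 16.2 / 4.38)² = 41.94
Round up: n = 42.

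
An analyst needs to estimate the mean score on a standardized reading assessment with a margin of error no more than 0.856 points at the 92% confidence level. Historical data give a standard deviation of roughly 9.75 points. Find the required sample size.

For a mean, the margin of error is E = z·σ/√n, so n = (zσ/E)².
At 92% confidence, z = 1.751.
n = (1.751 × 9.75 / 0.856)² = 397.77
Round up: n = 398.

n = 398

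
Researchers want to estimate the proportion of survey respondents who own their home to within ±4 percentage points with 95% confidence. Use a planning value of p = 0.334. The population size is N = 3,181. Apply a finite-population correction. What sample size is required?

458

For a proportion with margin E = 0.04 at 95% confidence, z = 1.960.
n = p̂(1−p̂)(z/E)² = 0.334 × 0.666 × (1.960/0.04)² = 534.09 — call this n₀.
Finite-population correction with N = 3,181: n = n₀ / (1 + (n₀−1)/N) = 534.09 / 1.168 = 457.27
Round up: n = 458.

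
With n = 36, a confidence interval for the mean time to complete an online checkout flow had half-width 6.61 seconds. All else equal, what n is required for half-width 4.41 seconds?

n = 81

Margin of error scales as 1/√n, so n₂ = n₁·(E₁/E₂)².
n₂ = 36 × (6.61/4.41)² = 36 × 2.247 = 80.89
Round up: n₂ = 81.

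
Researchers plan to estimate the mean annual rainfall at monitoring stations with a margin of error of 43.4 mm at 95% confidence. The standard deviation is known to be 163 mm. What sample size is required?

55

For a mean, the margin of error is E = z·σ/√n, so n = (zσ/E)².
At 95% confidence, z = 1.960.
n = (1.960 × 163 / 43.4)² = 54.19
Round up: n = 55.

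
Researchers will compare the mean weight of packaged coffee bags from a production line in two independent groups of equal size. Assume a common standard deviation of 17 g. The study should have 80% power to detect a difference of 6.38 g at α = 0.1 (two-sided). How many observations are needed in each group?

88 per group

For two equal groups, n per group = 2·((z_{α/2} + z_β)·σ/δ)².
z_{α/2} = 1.645; z_β = 0.842 (power 80%).
n = 2 × (2.487 × 17 / 6.38)² = 2 × 43.91 = 87.82
Round up: n = 88 per group.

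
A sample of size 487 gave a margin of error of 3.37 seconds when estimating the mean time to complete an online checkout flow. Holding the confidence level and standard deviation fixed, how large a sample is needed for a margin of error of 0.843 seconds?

Margin of error scales as 1/√n, so n₂ = n₁·(E₁/E₂)².
n₂ = 487 × (3.37/0.843)² = 487 × 15.98 = 7782.26
Round up: n₂ = 7783.

7783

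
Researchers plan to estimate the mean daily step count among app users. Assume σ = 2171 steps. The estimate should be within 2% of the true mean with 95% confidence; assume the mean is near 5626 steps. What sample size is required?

For a mean, the margin of error is E = z·σ/√n, so n = (zσ/E)².
At 95% confidence, z = 1.960.
E = 2% of 5626 = 112.5 steps.
n = (1.960 × 2171 / 112.5)² = 1430.12
Round up: n = 1431.

1431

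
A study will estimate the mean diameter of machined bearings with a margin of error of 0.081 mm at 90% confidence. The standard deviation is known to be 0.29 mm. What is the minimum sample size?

35

For a mean, the margin of error is E = z·σ/√n, so n = (zσ/E)².
At 90% confidence, z = 1.645.
n = (1.645 × 0.29 / 0.081)² = 34.69
Round up: n = 35.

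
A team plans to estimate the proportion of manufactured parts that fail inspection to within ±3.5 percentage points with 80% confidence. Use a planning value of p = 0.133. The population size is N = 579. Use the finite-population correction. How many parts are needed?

123

For a proportion with margin E = 0.035 at 80% confidence, z = 1.282.
n = p̂(1−p̂)(z/E)² = 0.133 × 0.867 × (1.282/0.035)² = 154.71 — call this n₀.
Finite-population correction with N = 579: n = n₀ / (1 + (n₀−1)/N) = 154.71 / 1.265 = 122.30
Round up: n = 123.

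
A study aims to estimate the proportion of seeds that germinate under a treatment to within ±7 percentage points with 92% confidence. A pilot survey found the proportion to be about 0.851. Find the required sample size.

For a proportion with margin E = 0.07 at 92% confidence, z = 1.751.
n = p̂(1−p̂)(z/E)² = 0.851 × 0.149 × (1.751/0.07)² = 79.34
Round up: n = 80.

80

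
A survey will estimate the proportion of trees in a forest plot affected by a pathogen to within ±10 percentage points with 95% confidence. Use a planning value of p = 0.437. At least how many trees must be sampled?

95

For a proportion with margin E = 0.1 at 95% confidence, z = 1.960.
n = p̂(1−p̂)(z/E)² = 0.437 × 0.563 × (1.960/0.1)² = 94.52
Round up: n = 95.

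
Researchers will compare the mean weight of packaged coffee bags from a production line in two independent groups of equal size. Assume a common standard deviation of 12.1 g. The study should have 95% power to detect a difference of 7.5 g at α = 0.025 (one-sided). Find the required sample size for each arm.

For two equal groups, n per group = 2·((z_α + z_β)·σ/δ)².
z_α = 1.960; z_β = 1.645 (power 95%).
n = 2 × (3.605 × 12.1 / 7.5)² = 2 × 33.83 = 67.66
Round up: n = 68 per group.

68 per group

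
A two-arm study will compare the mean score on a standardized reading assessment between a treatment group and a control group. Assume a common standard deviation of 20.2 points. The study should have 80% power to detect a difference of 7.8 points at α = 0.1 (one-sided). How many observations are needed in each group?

For two equal groups, n per group = 2·((z_α + z_β)·σ/δ)².
z_α = 1.282; z_β = 0.842 (power 80%).
n = 2 × (2.124 × 20.2 / 7.8)² = 2 × 30.26 = 60.52
Round up: n = 61 per group.

61 per group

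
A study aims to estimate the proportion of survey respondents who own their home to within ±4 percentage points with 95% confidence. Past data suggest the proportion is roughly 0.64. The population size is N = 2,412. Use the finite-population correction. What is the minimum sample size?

n = 451

For a proportion with margin E = 0.04 at 95% confidence, z = 1.960.
n = p̂(1−p̂)(z/E)² = 0.64 × 0.36 × (1.960/0.04)² = 553.19 — call this n₀.
Finite-population correction with N = 2,412: n = n₀ / (1 + (n₀−1)/N) = 553.19 / 1.229 = 450.11
Round up: n = 451.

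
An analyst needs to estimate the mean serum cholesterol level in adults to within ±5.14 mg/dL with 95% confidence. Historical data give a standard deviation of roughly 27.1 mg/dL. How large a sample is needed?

n = 107

For a mean, the margin of error is E = z·σ/√n, so n = (zσ/E)².
At 95% confidence, z = 1.960.
n = (1.960 × 27.1 / 5.14)² = 106.79
Round up: n = 107.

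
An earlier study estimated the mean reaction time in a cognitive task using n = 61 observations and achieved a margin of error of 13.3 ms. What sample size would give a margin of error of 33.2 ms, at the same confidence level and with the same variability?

Margin of error scales as 1/√n, so n₂ = n₁·(E₁/E₂)².
n₂ = 61 × (13.3/33.2)² = 61 × 0.1605 = 9.79
Round up: n₂ = 10.

n = 10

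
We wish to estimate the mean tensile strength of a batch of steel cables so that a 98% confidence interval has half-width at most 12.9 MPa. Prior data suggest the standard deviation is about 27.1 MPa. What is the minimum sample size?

For a mean, the margin of error is E = z·σ/√n, so n = (zσ/E)².
At 98% confidence, z = 2.326.
n = (2.326 × 27.1 / 12.9)² = 23.88
Round up: n = 24.

24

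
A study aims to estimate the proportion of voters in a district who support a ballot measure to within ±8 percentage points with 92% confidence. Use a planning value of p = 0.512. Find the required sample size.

120

For a proportion with margin E = 0.08 at 92% confidence, z = 1.751.
n = p̂(1−p̂)(z/E)² = 0.512 × 0.488 × (1.751/0.08)² = 119.70
Round up: n = 120.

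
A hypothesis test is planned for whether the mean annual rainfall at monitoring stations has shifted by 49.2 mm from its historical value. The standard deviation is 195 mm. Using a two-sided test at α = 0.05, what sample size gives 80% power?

124

For a one-sample z-test, n = ((z_{α/2} + z_β)·σ/δ)².
z_{α/2} = 1.960 (two-sided α = 0.05); z_β = 0.842 (power 80% → β = 0.2).
n = (2.802 × 195 / 49.2)² = 123.33
Round up: n = 124.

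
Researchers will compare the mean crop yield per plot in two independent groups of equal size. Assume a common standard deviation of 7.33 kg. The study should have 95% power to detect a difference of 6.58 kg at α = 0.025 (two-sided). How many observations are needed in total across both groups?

76 total

For two equal groups, n per group = 2·((z_{α/2} + z_β)·σ/δ)².
z_{α/2} = 2.241; z_β = 1.645 (power 95%).
n = 2 × (3.886 × 7.33 / 6.58)² = 2 × 18.74 = 37.48
Round up: n = 38 per group.
Total across both groups: 2 × 38 = 76.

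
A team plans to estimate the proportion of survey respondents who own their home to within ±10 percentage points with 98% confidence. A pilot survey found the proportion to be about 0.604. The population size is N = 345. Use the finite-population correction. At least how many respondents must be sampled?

For a proportion with margin E = 0.1 at 98% confidence, z = 2.326.
n = p̂(1−p̂)(z/E)² = 0.604 × 0.396 × (2.326/0.1)² = 129.41 — call this n₀.
Finite-population correction with N = 345: n = n₀ / (1 + (n₀−1)/N) = 129.41 / 1.372 = 94.32
Round up: n = 95.

95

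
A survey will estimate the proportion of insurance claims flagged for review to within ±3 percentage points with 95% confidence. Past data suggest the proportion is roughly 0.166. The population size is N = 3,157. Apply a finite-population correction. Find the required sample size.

498

For a proportion with margin E = 0.03 at 95% confidence, z = 1.960.
n = p̂(1−p̂)(z/E)² = 0.166 × 0.834 × (1.960/0.03)² = 590.94 — call this n₀.
Finite-population correction with N = 3,157: n = n₀ / (1 + (n₀−1)/N) = 590.94 / 1.187 = 497.84
Round up: n = 498.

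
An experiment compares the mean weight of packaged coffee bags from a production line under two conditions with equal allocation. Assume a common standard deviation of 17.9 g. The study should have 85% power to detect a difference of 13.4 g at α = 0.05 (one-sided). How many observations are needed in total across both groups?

52 total

For two equal groups, n per group = 2·((z_α + z_β)·σ/δ)².
z_α = 1.645; z_β = 1.036 (power 85%).
n = 2 × (2.681 × 17.9 / 13.4)² = 2 × 12.83 = 25.66
Round up: n = 26 per group.
Total across both groups: 2 × 26 = 52.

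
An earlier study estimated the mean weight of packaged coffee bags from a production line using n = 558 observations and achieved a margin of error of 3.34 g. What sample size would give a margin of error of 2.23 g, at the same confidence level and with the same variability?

n = 1252

Margin of error scales as 1/√n, so n₂ = n₁·(E₁/E₂)².
n₂ = 558 × (3.34/2.23)² = 558 × 2.243 = 1251.59
Round up: n₂ = 1252.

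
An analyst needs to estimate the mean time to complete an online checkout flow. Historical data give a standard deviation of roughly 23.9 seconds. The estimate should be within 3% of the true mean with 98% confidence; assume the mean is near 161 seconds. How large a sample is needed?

For a mean, the margin of error is E = z·σ/√n, so n = (zσ/E)².
At 98% confidence, z = 2.326.
E = 3% of 161 = 4.83 seconds.
n = (2.326 × 23.9 / 4.83)² = 132.47
Round up: n = 133.

133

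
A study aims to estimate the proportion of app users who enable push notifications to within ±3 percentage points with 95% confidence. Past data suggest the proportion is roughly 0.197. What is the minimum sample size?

For a proportion with margin E = 0.03 at 95% confidence, z = 1.960.
n = p̂(1−p̂)(z/E)² = 0.197 × 0.803 × (1.960/0.03)² = 675.23
Round up: n = 676.

676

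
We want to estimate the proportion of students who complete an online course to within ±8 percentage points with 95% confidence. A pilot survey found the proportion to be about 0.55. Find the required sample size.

n = 149

For a proportion with margin E = 0.08 at 95% confidence, z = 1.960.
n = p̂(1−p̂)(z/E)² = 0.55 × 0.45 × (1.960/0.08)² = 148.56
Round up: n = 149.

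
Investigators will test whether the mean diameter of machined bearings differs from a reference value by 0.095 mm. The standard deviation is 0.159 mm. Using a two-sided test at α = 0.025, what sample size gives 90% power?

n = 35

For a one-sample z-test, n = ((z_{α/2} + z_β)·σ/δ)².
z_{α/2} = 2.241 (two-sided α = 0.025); z_β = 1.282 (power 90% → β = 0.1).
n = (3.523 × 0.159 / 0.095)² = 34.77
Round up: n = 35.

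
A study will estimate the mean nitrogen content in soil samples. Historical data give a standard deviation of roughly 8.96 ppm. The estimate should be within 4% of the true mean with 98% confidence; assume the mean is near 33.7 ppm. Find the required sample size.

For a mean, the margin of error is E = z·σ/√n, so n = (zσ/E)².
At 98% confidence, z = 2.326.
E = 4% of 33.7 = 1.348 ppm.
n = (2.326 × 8.96 / 1.348)² = 239.03
Round up: n = 240.

240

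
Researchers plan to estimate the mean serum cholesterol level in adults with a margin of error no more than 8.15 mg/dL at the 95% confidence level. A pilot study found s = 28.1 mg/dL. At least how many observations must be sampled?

For a mean, the margin of error is E = z·σ/√n, so n = (zσ/E)².
At 95% confidence, z = 1.960.
n = (1.960 × 28.1 / 8.15)² = 45.67
Round up: n = 46.

46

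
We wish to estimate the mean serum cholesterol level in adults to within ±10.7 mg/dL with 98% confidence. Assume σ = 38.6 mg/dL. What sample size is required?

For a mean, the margin of error is E = z·σ/√n, so n = (zσ/E)².
At 98% confidence, z = 2.326.
n = (2.326 × 38.6 / 10.7)² = 70.41
Round up: n = 71.

71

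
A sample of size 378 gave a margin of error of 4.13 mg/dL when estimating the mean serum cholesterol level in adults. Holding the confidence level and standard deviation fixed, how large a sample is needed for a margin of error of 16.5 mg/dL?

Margin of error scales as 1/√n, so n₂ = n₁·(E₁/E₂)².
n₂ = 378 × (4.13/16.5)² = 378 × 0.06265 = 23.68
Round up: n₂ = 24.

24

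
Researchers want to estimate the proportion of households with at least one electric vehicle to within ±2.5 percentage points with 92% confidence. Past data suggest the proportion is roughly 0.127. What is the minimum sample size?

544

For a proportion with margin E = 0.025 at 92% confidence, z = 1.751.
n = p̂(1−p̂)(z/E)² = 0.127 × 0.873 × (1.751/0.025)² = 543.89
Round up: n = 544.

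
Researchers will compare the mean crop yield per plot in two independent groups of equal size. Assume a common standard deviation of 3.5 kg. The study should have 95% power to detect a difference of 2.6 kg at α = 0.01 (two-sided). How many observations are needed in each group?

For two equal groups, n per group = 2·((z_{α/2} + z_β)·σ/δ)².
z_{α/2} = 2.576; z_β = 1.645 (power 95%).
n = 2 × (4.221 × 3.5 / 2.6)² = 2 × 32.29 = 64.58
Round up: n = 65 per group.

65 per group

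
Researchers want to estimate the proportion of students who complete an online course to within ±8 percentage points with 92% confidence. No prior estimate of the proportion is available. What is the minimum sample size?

120

For a proportion with margin E = 0.08 at 92% confidence, z = 1.751.
With no prior estimate, use p = 0.5, which maximizes p(1−p) at 0.25.
n = 0.25 × (z/E)² = 0.25 × (1.751/0.08)² = 119.77
Round up: n = 120.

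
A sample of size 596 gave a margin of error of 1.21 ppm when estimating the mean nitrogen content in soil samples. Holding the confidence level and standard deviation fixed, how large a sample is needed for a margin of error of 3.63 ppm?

Margin of error scales as 1/√n, so n₂ = n₁·(E₁/E₂)².
n₂ = 596 × (1.21/3.63)² = 596 × 0.1111 = 66.22
Round up: n₂ = 67.

67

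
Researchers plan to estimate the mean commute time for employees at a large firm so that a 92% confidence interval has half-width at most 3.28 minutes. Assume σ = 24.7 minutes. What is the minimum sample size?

For a mean, the margin of error is E = z·σ/√n, so n = (zσ/E)².
At 92% confidence, z = 1.751.
n = (1.751 × 24.7 / 3.28)² = 173.87
Round up: n = 174.

174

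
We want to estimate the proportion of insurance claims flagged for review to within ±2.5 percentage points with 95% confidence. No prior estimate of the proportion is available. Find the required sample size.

For a proportion with margin E = 0.025 at 95% confidence, z = 1.960.
With no prior estimate, use p = 0.5, which maximizes p(1−p) at 0.25.
n = 0.25 × (z/E)² = 0.25 × (1.960/0.025)² = 1536.64
Round up: n = 1537.

n = 1537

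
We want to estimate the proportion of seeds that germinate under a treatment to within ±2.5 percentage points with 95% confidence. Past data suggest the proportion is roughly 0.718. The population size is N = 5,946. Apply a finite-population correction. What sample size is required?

1030

For a proportion with margin E = 0.025 at 95% confidence, z = 1.960.
n = p̂(1−p̂)(z/E)² = 0.718 × 0.282 × (1.960/0.025)² = 1244.53 — call this n₀.
Finite-population correction with N = 5,946: n = n₀ / (1 + (n₀−1)/N) = 1244.53 / 1.209 = 1029.39
Round up: n = 1030.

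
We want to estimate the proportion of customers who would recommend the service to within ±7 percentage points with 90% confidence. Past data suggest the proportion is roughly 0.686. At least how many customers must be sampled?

For a proportion with margin E = 0.07 at 90% confidence, z = 1.645.
n = p̂(1−p̂)(z/E)² = 0.686 × 0.314 × (1.645/0.07)² = 118.96
Round up: n = 119.

n = 119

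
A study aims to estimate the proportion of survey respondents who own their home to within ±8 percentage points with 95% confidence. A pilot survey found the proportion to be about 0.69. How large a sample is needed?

129

For a proportion with margin E = 0.08 at 95% confidence, z = 1.960.
n = p̂(1−p̂)(z/E)² = 0.69 × 0.31 × (1.960/0.08)² = 128.39
Round up: n = 129.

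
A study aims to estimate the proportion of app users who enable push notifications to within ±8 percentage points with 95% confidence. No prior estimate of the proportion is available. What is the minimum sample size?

For a proportion with margin E = 0.08 at 95% confidence, z = 1.960.
With no prior estimate, use p = 0.5, which maximizes p(1−p) at 0.25.
n = 0.25 × (z/E)² = 0.25 × (1.960/0.08)² = 150.06
Round up: n = 151.

n = 151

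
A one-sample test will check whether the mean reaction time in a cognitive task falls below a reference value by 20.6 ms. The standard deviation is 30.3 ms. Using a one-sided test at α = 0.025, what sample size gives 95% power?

29

For a one-sample z-test, n = ((z_α + z_β)·σ/δ)².
z_α = 1.960 (one-sided α = 0.025); z_β = 1.645 (power 95% → β = 0.05).
n = (3.605 × 30.3 / 20.6)² = 28.12
Round up: n = 29.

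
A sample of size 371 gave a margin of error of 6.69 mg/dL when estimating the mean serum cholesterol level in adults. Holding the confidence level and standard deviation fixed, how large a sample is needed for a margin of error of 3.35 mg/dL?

1480

Margin of error scales as 1/√n, so n₂ = n₁·(E₁/E₂)².
n₂ = 371 × (6.69/3.35)² = 371 × 3.988 = 1479.55
Round up: n₂ = 1480.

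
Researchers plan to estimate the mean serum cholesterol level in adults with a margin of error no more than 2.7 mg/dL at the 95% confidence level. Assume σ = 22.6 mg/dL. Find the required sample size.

270

For a mean, the margin of error is E = z·σ/√n, so n = (zσ/E)².
At 95% confidence, z = 1.960.
n = (1.960 × 22.6 / 2.7)² = 269.15
Round up: n = 270.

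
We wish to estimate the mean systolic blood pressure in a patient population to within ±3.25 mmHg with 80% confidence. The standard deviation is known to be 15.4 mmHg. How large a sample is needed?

37

For a mean, the margin of error is E = z·σ/√n, so n = (zσ/E)².
At 80% confidence, z = 1.282.
n = (1.282 × 15.4 / 3.25)² = 36.90
Round up: n = 37.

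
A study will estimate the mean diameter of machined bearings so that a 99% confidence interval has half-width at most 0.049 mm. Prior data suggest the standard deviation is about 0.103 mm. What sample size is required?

For a mean, the margin of error is E = z·σ/√n, so n = (zσ/E)².
At 99% confidence, z = 2.576.
n = (2.576 × 0.103 / 0.049)² = 29.32
Round up: n = 30.

30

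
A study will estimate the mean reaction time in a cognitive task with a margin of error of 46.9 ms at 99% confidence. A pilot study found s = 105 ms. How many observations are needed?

n = 34

For a mean, the margin of error is E = z·σ/√n, so n = (zσ/E)².
At 99% confidence, z = 2.576.
n = (2.576 × 105 / 46.9)² = 33.26
Round up: n = 34.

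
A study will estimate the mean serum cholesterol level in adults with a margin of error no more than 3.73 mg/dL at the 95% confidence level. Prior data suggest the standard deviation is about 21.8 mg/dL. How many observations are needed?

132

For a mean, the margin of error is E = z·σ/√n, so n = (zσ/E)².
At 95% confidence, z = 1.960.
n = (1.960 × 21.8 / 3.73)² = 131.22
Round up: n = 132.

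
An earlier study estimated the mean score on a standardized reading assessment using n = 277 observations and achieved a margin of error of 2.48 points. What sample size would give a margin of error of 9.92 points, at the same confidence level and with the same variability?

Margin of error scales as 1/√n, so n₂ = n₁·(E₁/E₂)².
n₂ = 277 × (2.48/9.92)² = 277 × 0.0625 = 17.31
Round up: n₂ = 18.

n = 18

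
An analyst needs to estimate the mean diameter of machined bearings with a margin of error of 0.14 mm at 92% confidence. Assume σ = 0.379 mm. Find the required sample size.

n = 23

For a mean, the margin of error is E = z·σ/√n, so n = (zσ/E)².
At 92% confidence, z = 1.751.
n = (1.751 × 0.379 / 0.14)² = 22.47
Round up: n = 23.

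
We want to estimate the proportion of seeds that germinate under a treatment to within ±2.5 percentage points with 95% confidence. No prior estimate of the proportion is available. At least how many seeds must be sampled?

1537

For a proportion with margin E = 0.025 at 95% confidence, z = 1.960.
With no prior estimate, use p = 0.5, which maximizes p(1−p) at 0.25.
n = 0.25 × (z/E)² = 0.25 × (1.960/0.025)² = 1536.64
Round up: n = 1537.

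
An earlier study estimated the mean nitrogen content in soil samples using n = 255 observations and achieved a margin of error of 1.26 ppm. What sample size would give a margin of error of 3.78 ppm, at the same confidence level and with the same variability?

n = 29

Margin of error scales as 1/√n, so n₂ = n₁·(E₁/E₂)².
n₂ = 255 × (1.26/3.78)² = 255 × 0.1111 = 28.33
Round up: n₂ = 29.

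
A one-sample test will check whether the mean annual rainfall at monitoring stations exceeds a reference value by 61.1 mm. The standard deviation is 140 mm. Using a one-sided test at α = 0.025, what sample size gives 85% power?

48

For a one-sample z-test, n = ((z_α + z_β)·σ/δ)².
z_α = 1.960 (one-sided α = 0.025); z_β = 1.036 (power 85% → β = 0.15).
n = (2.996 × 140 / 61.1)² = 47.13
Round up: n = 48.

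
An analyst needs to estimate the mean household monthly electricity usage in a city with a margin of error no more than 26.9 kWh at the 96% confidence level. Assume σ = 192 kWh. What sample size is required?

For a mean, the margin of error is E = z·σ/√n, so n = (zσ/E)².
At 96% confidence, z = 2.054.
n = (2.054 × 192 / 26.9)² = 214.93
Round up: n = 215.

215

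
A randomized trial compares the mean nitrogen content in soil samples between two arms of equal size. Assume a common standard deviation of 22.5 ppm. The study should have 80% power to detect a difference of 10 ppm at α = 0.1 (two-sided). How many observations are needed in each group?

For two equal groups, n per group = 2·((z_{α/2} + z_β)·σ/δ)².
z_{α/2} = 1.645; z_β = 0.842 (power 80%).
n = 2 × (2.487 × 22.5 / 10)² = 2 × 31.31 = 62.62
Round up: n = 63 per group.

63 per group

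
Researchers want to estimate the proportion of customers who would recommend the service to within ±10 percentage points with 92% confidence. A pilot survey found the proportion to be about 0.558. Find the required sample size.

76

For a proportion with margin E = 0.1 at 92% confidence, z = 1.751.
n = p̂(1−p̂)(z/E)² = 0.558 × 0.442 × (1.751/0.1)² = 75.62
Round up: n = 76.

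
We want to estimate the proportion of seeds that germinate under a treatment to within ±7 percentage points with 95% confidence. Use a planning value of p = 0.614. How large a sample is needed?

186

For a proportion with margin E = 0.07 at 95% confidence, z = 1.960.
n = p̂(1−p̂)(z/E)² = 0.614 × 0.386 × (1.960/0.07)² = 185.81
Round up: n = 186.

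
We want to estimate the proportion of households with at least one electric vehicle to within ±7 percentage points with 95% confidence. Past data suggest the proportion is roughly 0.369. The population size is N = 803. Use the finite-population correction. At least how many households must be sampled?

For a proportion with margin E = 0.07 at 95% confidence, z = 1.960.
n = p̂(1−p̂)(z/E)² = 0.369 × 0.631 × (1.960/0.07)² = 182.55 — call this n₀.
Finite-population correction with N = 803: n = n₀ / (1 + (n₀−1)/N) = 182.55 / 1.226 = 148.90
Round up: n = 149.

149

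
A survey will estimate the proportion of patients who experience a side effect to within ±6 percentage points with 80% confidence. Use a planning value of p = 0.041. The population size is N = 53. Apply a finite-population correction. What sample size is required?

14

For a proportion with margin E = 0.06 at 80% confidence, z = 1.282.
n = p̂(1−p̂)(z/E)² = 0.041 × 0.959 × (1.282/0.06)² = 17.95 — call this n₀.
Finite-population correction with N = 53: n = n₀ / (1 + (n₀−1)/N) = 17.95 / 1.32 = 13.60
Round up: n = 14.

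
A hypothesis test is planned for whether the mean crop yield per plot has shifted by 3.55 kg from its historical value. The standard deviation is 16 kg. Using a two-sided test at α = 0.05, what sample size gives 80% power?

160

For a one-sample z-test, n = ((z_{α/2} + z_β)·σ/δ)².
z_{α/2} = 1.960 (two-sided α = 0.05); z_β = 0.842 (power 80% → β = 0.2).
n = (2.802 × 16 / 3.55)² = 159.48
Round up: n = 160.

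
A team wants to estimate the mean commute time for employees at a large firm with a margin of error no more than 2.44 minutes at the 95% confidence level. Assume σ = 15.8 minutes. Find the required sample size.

For a mean, the margin of error is E = z·σ/√n, so n = (zσ/E)².
At 95% confidence, z = 1.960.
n = (1.960 × 15.8 / 2.44)² = 161.08
Round up: n = 162.

162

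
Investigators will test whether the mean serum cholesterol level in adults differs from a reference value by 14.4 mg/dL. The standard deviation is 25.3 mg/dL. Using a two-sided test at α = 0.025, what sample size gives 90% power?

For a one-sample z-test, n = ((z_{α/2} + z_β)·σ/δ)².
z_{α/2} = 2.241 (two-sided α = 0.025); z_β = 1.282 (power 90% → β = 0.1).
n = (3.523 × 25.3 / 14.4)² = 38.31
Round up: n = 39.

39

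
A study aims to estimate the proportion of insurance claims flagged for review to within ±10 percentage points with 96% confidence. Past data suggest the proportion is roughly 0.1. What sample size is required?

38

For a proportion with margin E = 0.1 at 96% confidence, z = 2.054.
n = p̂(1−p̂)(z/E)² = 0.1 × 0.9 × (2.054/0.1)² = 37.97
Round up: n = 38.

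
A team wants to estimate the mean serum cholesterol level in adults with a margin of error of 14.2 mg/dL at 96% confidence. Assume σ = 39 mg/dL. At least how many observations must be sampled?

For a mean, the margin of error is E = z·σ/√n, so n = (zσ/E)².
At 96% confidence, z = 2.054.
n = (2.054 × 39 / 14.2)² = 31.82
Round up: n = 32.

32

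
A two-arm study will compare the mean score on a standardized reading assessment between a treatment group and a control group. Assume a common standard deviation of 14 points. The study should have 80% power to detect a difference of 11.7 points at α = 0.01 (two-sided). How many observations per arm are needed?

34 per group

For two equal groups, n per group = 2·((z_{α/2} + z_β)·σ/δ)².
z_{α/2} = 2.576; z_β = 0.842 (power 80%).
n = 2 × (3.418 × 14 / 11.7)² = 2 × 16.73 = 33.46
Round up: n = 34 per group.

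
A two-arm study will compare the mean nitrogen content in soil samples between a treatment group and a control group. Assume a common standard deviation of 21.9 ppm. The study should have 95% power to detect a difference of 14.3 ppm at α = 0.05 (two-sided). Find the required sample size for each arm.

61 per group

For two equal groups, n per group = 2·((z_{α/2} + z_β)·σ/δ)².
z_{α/2} = 1.960; z_β = 1.645 (power 95%).
n = 2 × (3.605 × 21.9 / 14.3)² = 2 × 30.48 = 60.96
Round up: n = 61 per group.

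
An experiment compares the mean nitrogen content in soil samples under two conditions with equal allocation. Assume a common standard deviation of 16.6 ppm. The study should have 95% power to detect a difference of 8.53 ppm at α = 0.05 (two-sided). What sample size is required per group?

99 per group

For two equal groups, n per group = 2·((z_{α/2} + z_β)·σ/δ)².
z_{α/2} = 1.960; z_β = 1.645 (power 95%).
n = 2 × (3.605 × 16.6 / 8.53)² = 2 × 49.22 = 98.44
Round up: n = 99 per group.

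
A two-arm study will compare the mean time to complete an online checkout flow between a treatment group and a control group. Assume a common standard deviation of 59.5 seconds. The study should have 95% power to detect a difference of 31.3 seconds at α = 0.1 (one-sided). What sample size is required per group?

For two equal groups, n per group = 2·((z_α + z_β)·σ/δ)².
z_α = 1.282; z_β = 1.645 (power 95%).
n = 2 × (2.927 × 59.5 / 31.3)² = 2 × 30.96 = 61.92
Round up: n = 62 per group.

62 per group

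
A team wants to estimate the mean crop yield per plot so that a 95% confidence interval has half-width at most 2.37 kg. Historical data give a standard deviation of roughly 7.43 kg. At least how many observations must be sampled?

For a mean, the margin of error is E = z·σ/√n, so n = (zσ/E)².
At 95% confidence, z = 1.960.
n = (1.960 × 7.43 / 2.37)² = 37.76
Round up: n = 38.

38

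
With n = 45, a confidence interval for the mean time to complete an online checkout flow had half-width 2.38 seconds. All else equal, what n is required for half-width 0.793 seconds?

406

Margin of error scales as 1/√n, so n₂ = n₁·(E₁/E₂)².
n₂ = 45 × (2.38/0.793)² = 45 × 9.008 = 405.36
Round up: n₂ = 406.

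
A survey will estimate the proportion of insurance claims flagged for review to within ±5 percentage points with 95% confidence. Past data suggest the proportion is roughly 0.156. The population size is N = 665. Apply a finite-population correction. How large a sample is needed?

156

For a proportion with margin E = 0.05 at 95% confidence, z = 1.960.
n = p̂(1−p̂)(z/E)² = 0.156 × 0.844 × (1.960/0.05)² = 202.32 — call this n₀.
Finite-population correction with N = 665: n = n₀ / (1 + (n₀−1)/N) = 202.32 / 1.303 = 155.27
Round up: n = 156.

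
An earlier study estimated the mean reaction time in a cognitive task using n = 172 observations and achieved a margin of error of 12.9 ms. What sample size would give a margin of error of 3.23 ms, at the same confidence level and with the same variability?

2744

Margin of error scales as 1/√n, so n₂ = n₁·(E₁/E₂)².
n₂ = 172 × (12.9/3.23)² = 172 × 15.95 = 2743.40
Round up: n₂ = 2744.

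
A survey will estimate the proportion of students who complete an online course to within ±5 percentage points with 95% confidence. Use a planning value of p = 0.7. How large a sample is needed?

323

For a proportion with margin E = 0.05 at 95% confidence, z = 1.960.
n = p̂(1−p̂)(z/E)² = 0.7 × 0.3 × (1.960/0.05)² = 322.69
Round up: n = 323.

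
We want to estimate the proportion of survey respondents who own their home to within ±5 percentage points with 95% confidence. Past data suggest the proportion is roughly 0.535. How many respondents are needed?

For a proportion with margin E = 0.05 at 95% confidence, z = 1.960.
n = p̂(1−p̂)(z/E)² = 0.535 × 0.465 × (1.960/0.05)² = 382.28
Round up: n = 383.

383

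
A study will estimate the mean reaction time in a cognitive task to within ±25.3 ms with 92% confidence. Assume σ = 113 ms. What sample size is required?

62

For a mean, the margin of error is E = z·σ/√n, so n = (zσ/E)².
At 92% confidence, z = 1.751.
n = (1.751 × 113 / 25.3)² = 61.16
Round up: n = 62.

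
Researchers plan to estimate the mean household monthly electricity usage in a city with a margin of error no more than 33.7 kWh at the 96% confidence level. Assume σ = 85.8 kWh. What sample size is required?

For a mean, the margin of error is E = z·σ/√n, so n = (zσ/E)².
At 96% confidence, z = 2.054.
n = (2.054 × 85.8 / 33.7)² = 27.35
Round up: n = 28.

28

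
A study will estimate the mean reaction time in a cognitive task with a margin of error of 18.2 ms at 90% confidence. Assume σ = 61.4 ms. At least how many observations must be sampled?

For a mean, the margin of error is E = z·σ/√n, so n = (zσ/E)².
At 90% confidence, z = 1.645.
n = (1.645 × 61.4 / 18.2)² = 30.80
Round up: n = 31.

n = 31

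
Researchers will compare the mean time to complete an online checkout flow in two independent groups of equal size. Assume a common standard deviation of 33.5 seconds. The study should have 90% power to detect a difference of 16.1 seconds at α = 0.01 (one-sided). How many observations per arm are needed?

For two equal groups, n per group = 2·((z_α + z_β)·σ/δ)².
z_α = 2.326; z_β = 1.282 (power 90%).
n = 2 × (3.608 × 33.5 / 16.1)² = 2 × 56.36 = 112.72
Round up: n = 113 per group.

113 per group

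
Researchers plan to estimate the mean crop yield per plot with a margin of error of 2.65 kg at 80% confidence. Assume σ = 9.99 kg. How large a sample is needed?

24

For a mean, the margin of error is E = z·σ/√n, so n = (zσ/E)².
At 80% confidence, z = 1.282.
n = (1.282 × 9.99 / 2.65)² = 23.36
Round up: n = 24.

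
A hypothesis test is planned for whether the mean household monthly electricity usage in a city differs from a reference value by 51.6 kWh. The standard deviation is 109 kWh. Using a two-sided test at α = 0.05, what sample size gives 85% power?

41

For a one-sample z-test, n = ((z_{α/2} + z_β)·σ/δ)².
z_{α/2} = 1.960 (two-sided α = 0.05); z_β = 1.036 (power 85% → β = 0.15).
n = (2.996 × 109 / 51.6)² = 40.05
Round up: n = 41.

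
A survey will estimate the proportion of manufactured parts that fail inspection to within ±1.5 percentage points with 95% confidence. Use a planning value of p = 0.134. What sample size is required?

For a proportion with margin E = 0.015 at 95% confidence, z = 1.960.
n = p̂(1−p̂)(z/E)² = 0.134 × 0.866 × (1.960/0.015)² = 1981.31
Round up: n = 1982.

1982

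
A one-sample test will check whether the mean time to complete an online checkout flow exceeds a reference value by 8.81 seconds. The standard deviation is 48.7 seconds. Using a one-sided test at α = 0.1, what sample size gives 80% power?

138

For a one-sample z-test, n = ((z_α + z_β)·σ/δ)².
z_α = 1.282 (one-sided α = 0.1); z_β = 0.842 (power 80% → β = 0.2).
n = (2.124 × 48.7 / 8.81)² = 137.85
Round up: n = 138.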